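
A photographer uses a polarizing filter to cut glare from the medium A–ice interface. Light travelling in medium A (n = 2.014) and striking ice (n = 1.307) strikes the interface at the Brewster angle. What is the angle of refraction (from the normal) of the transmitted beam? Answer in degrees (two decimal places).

θ_B = arctan(n₂/n₁) = arctan(1.307/2.014) = 32.98°.
Since θ_B + θ_t = 90° at Brewster incidence, θ_t = 90° − 32.98° = 57.02°.

θ_t ≈ 57.02°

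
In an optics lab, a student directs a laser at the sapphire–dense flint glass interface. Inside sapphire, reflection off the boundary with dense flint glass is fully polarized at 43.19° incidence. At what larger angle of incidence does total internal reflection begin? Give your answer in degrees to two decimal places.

From Brewster, n₂/n₁ = tan θ_B = tan 43.19° = 0.9387.
Then sin θ_c = n₂/n₁ = 0.9387, so θ_c = arcsin 0.9387 = 69.84°.

θ_c ≈ 69.84°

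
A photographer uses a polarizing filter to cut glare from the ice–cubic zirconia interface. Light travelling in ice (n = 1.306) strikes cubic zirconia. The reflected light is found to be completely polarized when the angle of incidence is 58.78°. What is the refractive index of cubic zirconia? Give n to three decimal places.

Brewster's law: tan θ_B = n₂/n₁ (light incident in ice, refracted into cubic zirconia).
n₂ = n₁ tan θ_B = 1.306 × tan 58.78° = 2.155.

n ≈ 2.155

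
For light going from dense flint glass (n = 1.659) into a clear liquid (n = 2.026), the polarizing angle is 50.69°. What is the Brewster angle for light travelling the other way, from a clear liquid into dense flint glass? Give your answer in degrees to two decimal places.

θ_B' ≈ 39.31°

tan θ_B' = n₁/n₂ = 1/tan θ_B, so θ_B' = 90° − θ_B.
θ_B' = 90° − 50.69° = 39.31°.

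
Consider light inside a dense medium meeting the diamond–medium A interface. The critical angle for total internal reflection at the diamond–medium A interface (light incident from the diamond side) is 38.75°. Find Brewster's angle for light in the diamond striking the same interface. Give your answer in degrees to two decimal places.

sin θ_c = n₂/n₁, so n₂/n₁ = sin 38.75° = 0.6259.
Brewster: tan θ_B = n₂/n₁ = 0.6259.
θ_B = arctan(0.6259) = 32.04°.

θ_B ≈ 32.04°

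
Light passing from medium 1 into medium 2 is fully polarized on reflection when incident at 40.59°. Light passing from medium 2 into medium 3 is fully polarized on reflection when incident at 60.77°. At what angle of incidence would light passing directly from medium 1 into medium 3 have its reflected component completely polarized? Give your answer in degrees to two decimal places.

n₂/n₁ = tan 40.59° = 0.8568 and n₃/n₂ = tan 60.77° = 1.7871.
n₃/n₁ = 1.5312. Then tan θ_B(1→3) = n₃/n₁, so θ_B(1→3) = arctan(1.5312) = 56.85°.

θ_B ≈ 56.85°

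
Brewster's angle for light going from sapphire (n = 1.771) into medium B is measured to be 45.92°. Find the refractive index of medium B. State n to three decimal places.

Brewster's law: tan θ_B = n₂/n₁ (light incident in sapphire, refracted into medium B).
n₂ = n₁ tan θ_B = 1.771 × tan 45.92° = 1.829.

n ≈ 1.829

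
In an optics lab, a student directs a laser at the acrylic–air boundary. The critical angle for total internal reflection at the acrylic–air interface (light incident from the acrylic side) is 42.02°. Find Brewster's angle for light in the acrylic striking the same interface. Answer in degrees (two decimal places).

n₂/n₁ = sin θ_c = sin 42.02° = 0.6694.
tan θ_B equals the same ratio, so θ_B = arctan(0.6694) = 33.80°.

θ_B ≈ 33.80°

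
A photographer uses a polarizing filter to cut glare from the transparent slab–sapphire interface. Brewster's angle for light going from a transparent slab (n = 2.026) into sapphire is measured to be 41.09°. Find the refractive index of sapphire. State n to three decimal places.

At Brewster's angle, tan θ_B = n₂/n₁ with n₁ on the incident side (a transparent slab) and n₂ on the transmitted side (sapphire).
n₂ = n₁ tan θ_B = 2.026 × tan 41.09° = 1.767.

n ≈ 1.767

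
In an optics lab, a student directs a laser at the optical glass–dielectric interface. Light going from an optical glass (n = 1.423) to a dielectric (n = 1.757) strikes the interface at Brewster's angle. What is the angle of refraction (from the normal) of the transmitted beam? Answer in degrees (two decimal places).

First find Brewster's angle: tan θ_B = 1.757/1.423 = 1.2347, giving θ_B = 51.00°.
Since θ_B + θ_t = 90° at Brewster incidence, θ_t = 90° − 51.00° = 39.00°.

θ_t ≈ 39.00°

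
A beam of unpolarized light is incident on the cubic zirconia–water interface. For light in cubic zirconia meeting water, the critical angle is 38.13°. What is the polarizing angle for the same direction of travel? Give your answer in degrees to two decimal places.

θ_B ≈ 31.69°

sin θ_c = n₂/n₁, so n₂/n₁ = sin 38.13° = 0.6174.
Brewster: tan θ_B = n₂/n₁ = 0.6174.
θ_B = arctan(0.6174) = 31.69°.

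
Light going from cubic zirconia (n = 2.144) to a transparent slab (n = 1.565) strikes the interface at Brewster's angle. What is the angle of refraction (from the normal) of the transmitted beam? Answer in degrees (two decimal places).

θ_t ≈ 53.87°

θ_B = arctan(n₂/n₁) = arctan(1.565/2.144) = 36.13°.
The refracted ray is perpendicular to the reflected ray, so θ_t = 90° − θ_B = 53.87°.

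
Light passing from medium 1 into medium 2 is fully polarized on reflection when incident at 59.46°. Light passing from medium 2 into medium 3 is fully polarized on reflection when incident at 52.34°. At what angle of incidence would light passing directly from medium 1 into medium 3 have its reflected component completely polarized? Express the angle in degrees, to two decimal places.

θ_B ≈ 65.52°

tan θ_B(1→2) = n₂/n₁ = tan 59.46° = 1.6950.
tan θ_B(2→3) = n₃/n₂ = tan 52.34° = 1.2957.
n₃/n₁ = 2.1962. Then tan θ_B(1→3) = n₃/n₁, so θ_B(1→3) = arctan(2.1962) = 65.52°.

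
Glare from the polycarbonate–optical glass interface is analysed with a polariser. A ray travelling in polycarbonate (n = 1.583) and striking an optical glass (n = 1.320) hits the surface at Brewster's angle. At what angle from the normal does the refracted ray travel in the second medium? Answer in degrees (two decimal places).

θ_B = arctan(n₂/n₁) = arctan(1.320/1.583) = 39.82°.
The refracted ray is perpendicular to the reflected ray, so θ_t = 90° − θ_B = 50.18°.

θ_t ≈ 50.18°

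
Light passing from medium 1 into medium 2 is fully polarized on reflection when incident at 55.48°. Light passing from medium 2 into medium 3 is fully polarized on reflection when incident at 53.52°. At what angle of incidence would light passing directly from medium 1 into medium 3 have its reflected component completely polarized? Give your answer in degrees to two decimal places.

θ_B ≈ 63.04°

n₂/n₁ = tan 55.48° = 1.4539 and n₃/n₂ = tan 53.52° = 1.3524.
n₃/n₁ = 1.9663. Then tan θ_B(1→3) = n₃/n₁, so θ_B(1→3) = arctan(1.9663) = 63.04°.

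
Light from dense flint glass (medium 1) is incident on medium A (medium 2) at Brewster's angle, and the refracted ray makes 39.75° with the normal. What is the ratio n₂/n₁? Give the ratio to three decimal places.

θ_B + θ_t = 90°, so θ_B = 90° − 39.75° = 50.25°.
Then n₂/n₁ = tan θ_B = tan 50.25° = 1.202.

n₂/n₁ ≈ 1.202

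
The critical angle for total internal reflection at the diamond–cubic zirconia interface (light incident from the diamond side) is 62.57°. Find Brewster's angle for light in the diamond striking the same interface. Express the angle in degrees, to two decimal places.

n₂/n₁ = sin θ_c = sin 62.57° = 0.8876.
tan θ_B equals the same ratio, so θ_B = arctan(0.8876) = 41.59°.

θ_B ≈ 41.59°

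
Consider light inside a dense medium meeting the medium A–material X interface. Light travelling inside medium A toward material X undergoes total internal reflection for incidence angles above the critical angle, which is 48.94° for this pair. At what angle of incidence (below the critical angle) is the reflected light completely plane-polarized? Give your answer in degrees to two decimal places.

n₂/n₁ = sin θ_c = sin 48.94° = 0.7540.
tan θ_B equals the same ratio, so θ_B = arctan(0.7540) = 37.02°.

θ_B ≈ 37.02°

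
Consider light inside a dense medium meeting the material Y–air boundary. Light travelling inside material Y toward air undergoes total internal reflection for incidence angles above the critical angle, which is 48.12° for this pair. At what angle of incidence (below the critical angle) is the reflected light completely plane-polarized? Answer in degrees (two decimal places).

θ_B ≈ 36.67°

n₂/n₁ = sin θ_c = sin 48.12° = 0.7445.
tan θ_B equals the same ratio, so θ_B = arctan(0.7445) = 36.67°.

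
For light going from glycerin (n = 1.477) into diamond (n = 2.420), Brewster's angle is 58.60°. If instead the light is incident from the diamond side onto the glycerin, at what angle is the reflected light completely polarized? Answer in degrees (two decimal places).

θ_B' ≈ 31.40°

Reversing the direction swaps n₁ and n₂, so tan θ_B' = 1/tan θ_B and θ_B' = 90° − θ_B.
Hence θ_B' = 90° − 58.60° = 31.40°.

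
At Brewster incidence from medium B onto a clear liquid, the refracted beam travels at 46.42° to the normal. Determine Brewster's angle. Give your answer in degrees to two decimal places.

At Brewster's angle the reflected and refracted rays are perpendicular, so θ_B + θ_t = 90°.
θ_B = 90° − 46.42° = 43.58°.

θ_B ≈ 43.58°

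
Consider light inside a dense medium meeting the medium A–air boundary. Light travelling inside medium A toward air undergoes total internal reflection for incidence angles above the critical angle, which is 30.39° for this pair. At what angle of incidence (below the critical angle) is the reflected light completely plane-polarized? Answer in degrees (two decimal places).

At the critical angle sin θ_c = n₂/n₁, giving n₂/n₁ = sin 30.39° = 0.5059.
Then tan θ_B = n₂/n₁ = 0.5059, so θ_B = arctan 0.5059 = 26.83°.

θ_B ≈ 26.83°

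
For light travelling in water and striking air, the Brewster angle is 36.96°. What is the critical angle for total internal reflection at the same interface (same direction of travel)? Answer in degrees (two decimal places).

From Brewster, n₂/n₁ = tan θ_B = tan 36.96° = 0.7525.
Then sin θ_c = n₂/n₁ = 0.7525, so θ_c = arcsin 0.7525 = 48.80°.

θ_c ≈ 48.80°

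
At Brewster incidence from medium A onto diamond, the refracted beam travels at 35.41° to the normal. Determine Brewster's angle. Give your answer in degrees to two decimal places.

At Brewster's angle the reflected and refracted rays are perpendicular, so θ_B + θ_t = 90°.
So θ_B = 90° − θ_t = 90° − 35.41° = 54.59°.

θ_B ≈ 54.59°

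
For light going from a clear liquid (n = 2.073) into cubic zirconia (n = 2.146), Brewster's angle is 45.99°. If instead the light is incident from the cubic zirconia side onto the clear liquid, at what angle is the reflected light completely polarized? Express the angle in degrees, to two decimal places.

tan θ_B' = n₁/n₂ = 1/tan θ_B, so θ_B' = 90° − θ_B.
θ_B' = 90° − 45.99° = 44.01°.

θ_B' ≈ 44.01°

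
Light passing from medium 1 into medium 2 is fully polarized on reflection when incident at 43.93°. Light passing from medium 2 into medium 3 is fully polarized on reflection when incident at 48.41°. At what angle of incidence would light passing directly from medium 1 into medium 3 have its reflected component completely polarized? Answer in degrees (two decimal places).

tan θ_B(1→2) = n₂/n₁ = tan 43.93° = 0.9633.
tan θ_B(2→3) = n₃/n₂ = tan 48.41° = 1.1267.
n₃/n₁ = 1.0854. Then tan θ_B(1→3) = n₃/n₁, so θ_B(1→3) = arctan(1.0854) = 47.35°.

θ_B ≈ 47.35°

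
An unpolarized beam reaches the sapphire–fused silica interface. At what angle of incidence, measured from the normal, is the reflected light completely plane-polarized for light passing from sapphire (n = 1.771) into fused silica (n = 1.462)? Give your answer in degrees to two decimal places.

θ_B ≈ 39.54°

Here n₂/n₁ = 1.462/1.771 = 0.8255, and Brewster's law gives tan θ_B = n₂/n₁. Taking the arctangent, θ_B = 39.54°.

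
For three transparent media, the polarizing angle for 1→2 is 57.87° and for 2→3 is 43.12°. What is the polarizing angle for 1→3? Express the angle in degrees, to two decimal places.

θ_B ≈ 56.15°

n₂/n₁ = tan 57.87° = 1.5923 and n₃/n₂ = tan 43.12° = 0.9364.
n₃/n₁ = 1.4911. Then tan θ_B(1→3) = n₃/n₁, so θ_B(1→3) = arctan(1.4911) = 56.15°.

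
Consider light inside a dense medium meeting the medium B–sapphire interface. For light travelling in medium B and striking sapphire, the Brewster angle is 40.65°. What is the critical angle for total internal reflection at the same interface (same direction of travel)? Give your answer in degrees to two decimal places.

θ_c ≈ 59.16°

n₂/n₁ = tan 40.65° = 0.8586; the critical angle satisfies sin θ_c = n₂/n₁.
θ_c = arcsin(0.8586) = 59.16°.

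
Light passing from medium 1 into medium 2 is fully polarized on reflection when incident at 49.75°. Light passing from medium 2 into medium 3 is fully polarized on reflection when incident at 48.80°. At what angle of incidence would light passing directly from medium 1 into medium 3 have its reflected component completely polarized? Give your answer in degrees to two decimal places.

θ_B ≈ 53.46°

Each Brewster angle gives a ratio: n₂/n₁ = tan 49.75° = 1.1812, n₃/n₂ = tan 48.80° = 1.1423.
Multiplying, n₃/n₁ = 1.1812 × 1.1423 = 1.3493, and θ_B(1→3) = arctan 1.3493 = 53.46°.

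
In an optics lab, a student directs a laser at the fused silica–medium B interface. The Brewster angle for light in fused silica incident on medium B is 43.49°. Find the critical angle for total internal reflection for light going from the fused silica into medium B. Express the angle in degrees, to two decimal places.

θ_c ≈ 71.56°

n₂/n₁ = tan 43.49° = 0.9486; the critical angle satisfies sin θ_c = n₂/n₁.
θ_c = arcsin(0.9486) = 71.56°.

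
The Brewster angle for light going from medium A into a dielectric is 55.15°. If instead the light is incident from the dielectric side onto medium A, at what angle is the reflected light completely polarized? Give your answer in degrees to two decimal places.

The two Brewster angles are complementary: θ_B' = 90° − θ_B = 90° − 55.15° = 34.85°.

θ_B' ≈ 34.85°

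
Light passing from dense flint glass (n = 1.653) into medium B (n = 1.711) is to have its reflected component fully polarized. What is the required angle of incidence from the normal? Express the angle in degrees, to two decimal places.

At Brewster's angle the reflected and refracted rays are perpendicular, which with Snell's law gives tan θ_B = n₂/n₁.
Here n₂/n₁ = 1.711/1.653 = 1.0351, and Brewster's law gives tan θ_B = n₂/n₁.
So θ_B = arctan 1.0351 = 45.99°.

θ_B ≈ 45.99°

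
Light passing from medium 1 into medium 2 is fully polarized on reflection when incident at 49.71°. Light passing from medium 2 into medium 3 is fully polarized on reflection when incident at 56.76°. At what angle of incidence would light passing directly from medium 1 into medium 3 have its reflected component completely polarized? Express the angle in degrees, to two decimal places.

n₂/n₁ = tan 49.71° = 1.1796 and n₃/n₂ = tan 56.76° = 1.5258.
So n₃/n₁ = (n₂/n₁)(n₃/n₂) = 1.1796 × 1.5258 = 1.7998.
θ_B(1→3) = arctan(1.7998) = 60.94°.

θ_B ≈ 60.94°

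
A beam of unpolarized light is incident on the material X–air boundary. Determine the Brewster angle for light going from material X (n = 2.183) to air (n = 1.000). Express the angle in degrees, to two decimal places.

tan θ_B = n₂/n₁ = 1.000/2.183 = 0.4581. Taking the arctangent, θ_B = 24.61°.

θ_B ≈ 24.61°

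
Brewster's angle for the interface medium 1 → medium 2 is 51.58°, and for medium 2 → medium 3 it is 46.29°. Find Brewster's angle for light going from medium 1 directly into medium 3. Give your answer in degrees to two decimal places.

n₂/n₁ = tan 51.58° = 1.2608 and n₃/n₂ = tan 46.29° = 1.0461.
n₃/n₁ = 1.3189. Then tan θ_B(1→3) = n₃/n₁, so θ_B(1→3) = arctan(1.3189) = 52.83°.

θ_B ≈ 52.83°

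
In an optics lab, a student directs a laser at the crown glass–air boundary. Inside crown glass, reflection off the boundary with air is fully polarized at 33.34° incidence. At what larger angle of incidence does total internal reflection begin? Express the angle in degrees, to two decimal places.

From Brewster, n₂/n₁ = tan θ_B = tan 33.34° = 0.6579.
Then sin θ_c = n₂/n₁ = 0.6579, so θ_c = arcsin 0.6579 = 41.14°.

θ_c ≈ 41.14°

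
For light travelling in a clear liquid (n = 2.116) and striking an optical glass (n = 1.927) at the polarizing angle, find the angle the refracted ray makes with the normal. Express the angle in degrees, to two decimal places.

First find Brewster's angle: tan θ_B = 1.927/2.116 = 0.9107, giving θ_B = 42.32°.
At Brewster's angle the reflected and refracted rays are perpendicular, so θ_t = 90° − θ_B = 90° − 42.32° = 47.68°.

θ_t ≈ 47.68°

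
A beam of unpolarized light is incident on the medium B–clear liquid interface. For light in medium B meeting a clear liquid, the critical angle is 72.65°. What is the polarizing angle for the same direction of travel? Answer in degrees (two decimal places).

θ_B ≈ 43.67°

n₂/n₁ = sin θ_c = sin 72.65° = 0.9545.
tan θ_B equals the same ratio, so θ_B = arctan(0.9545) = 43.67°.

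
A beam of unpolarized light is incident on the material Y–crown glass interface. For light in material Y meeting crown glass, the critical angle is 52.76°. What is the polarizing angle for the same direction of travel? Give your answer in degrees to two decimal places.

θ_B ≈ 38.52°

sin θ_c = n₂/n₁, so n₂/n₁ = sin 52.76° = 0.7961.
Brewster: tan θ_B = n₂/n₁ = 0.7961.
θ_B = arctan(0.7961) = 38.52°.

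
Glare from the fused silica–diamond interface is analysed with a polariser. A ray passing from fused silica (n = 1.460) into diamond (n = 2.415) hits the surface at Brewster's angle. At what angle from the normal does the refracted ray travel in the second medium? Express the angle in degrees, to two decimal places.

θ_t ≈ 31.16°

θ_B = arctan(n₂/n₁) = arctan(2.415/1.460) = 58.84°.
Since θ_B + θ_t = 90° at Brewster incidence, θ_t = 90° − 58.84° = 31.16°.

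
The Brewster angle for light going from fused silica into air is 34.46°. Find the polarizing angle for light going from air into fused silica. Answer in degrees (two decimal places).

θ_B' ≈ 55.54°

Reversing the direction swaps n₁ and n₂, so tan θ_B' = 1/tan θ_B and θ_B' = 90° − θ_B.
Hence θ_B' = 90° − 34.46° = 55.54°.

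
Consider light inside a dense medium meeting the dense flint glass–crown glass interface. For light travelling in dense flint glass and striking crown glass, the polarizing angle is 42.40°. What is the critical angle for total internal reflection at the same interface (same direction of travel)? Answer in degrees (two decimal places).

θ_c ≈ 65.94°

n₂/n₁ = tan 42.40° = 0.9131; the critical angle satisfies sin θ_c = n₂/n₁.
θ_c = arcsin(0.9131) = 65.94°.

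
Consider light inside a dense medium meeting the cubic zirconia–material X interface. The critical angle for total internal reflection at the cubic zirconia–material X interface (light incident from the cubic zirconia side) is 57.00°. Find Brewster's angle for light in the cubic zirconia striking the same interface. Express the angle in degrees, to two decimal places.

n₂/n₁ = sin θ_c = sin 57.00° = 0.8387.
tan θ_B equals the same ratio, so θ_B = arctan(0.8387) = 39.99°.

θ_B ≈ 39.99°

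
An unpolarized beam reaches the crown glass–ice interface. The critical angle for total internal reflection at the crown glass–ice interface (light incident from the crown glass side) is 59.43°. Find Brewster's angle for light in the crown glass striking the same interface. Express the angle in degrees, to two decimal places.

θ_B ≈ 40.73°

sin θ_c = n₂/n₁, so n₂/n₁ = sin 59.43° = 0.8610.
Brewster: tan θ_B = n₂/n₁ = 0.8610.
θ_B = arctan(0.8610) = 40.73°.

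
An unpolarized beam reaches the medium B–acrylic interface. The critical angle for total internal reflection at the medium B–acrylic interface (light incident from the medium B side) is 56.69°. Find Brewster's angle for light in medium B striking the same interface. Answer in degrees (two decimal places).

At the critical angle sin θ_c = n₂/n₁, giving n₂/n₁ = sin 56.69° = 0.8357.
Then tan θ_B = n₂/n₁ = 0.8357, so θ_B = arctan 0.8357 = 39.89°.

θ_B ≈ 39.89°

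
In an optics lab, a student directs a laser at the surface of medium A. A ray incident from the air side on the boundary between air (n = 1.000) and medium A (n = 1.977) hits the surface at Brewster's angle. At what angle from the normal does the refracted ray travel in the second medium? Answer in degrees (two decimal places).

First find Brewster's angle: tan θ_B = 1.977/1.000 = 1.9770, giving θ_B = 63.17°.
At Brewster's angle the reflected and refracted rays are perpendicular, so θ_t = 90° − θ_B = 90° − 63.17° = 26.83°.

θ_t ≈ 26.83°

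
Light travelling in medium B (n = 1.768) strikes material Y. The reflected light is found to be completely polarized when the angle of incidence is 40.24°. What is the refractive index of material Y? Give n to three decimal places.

n ≈ 1.496

Brewster's law: tan θ_B = n₂/n₁ (light incident in medium B, refracted into material Y).
n₂ = n₁ tan θ_B = 1.768 × tan 40.24° = 1.496.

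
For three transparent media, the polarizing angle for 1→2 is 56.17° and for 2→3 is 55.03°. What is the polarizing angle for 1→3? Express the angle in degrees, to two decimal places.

n₂/n₁ = tan 56.17° = 1.4921 and n₃/n₂ = tan 55.03° = 1.4297.
n₃/n₁ = 2.1333. Then tan θ_B(1→3) = n₃/n₁, so θ_B(1→3) = arctan(2.1333) = 64.88°.

θ_B ≈ 64.88°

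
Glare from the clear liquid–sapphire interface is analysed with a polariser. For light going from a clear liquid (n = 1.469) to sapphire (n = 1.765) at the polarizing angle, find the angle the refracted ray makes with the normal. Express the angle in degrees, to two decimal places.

First find Brewster's angle: tan θ_B = 1.765/1.469 = 1.2015, giving θ_B = 50.23°.
The refracted ray is perpendicular to the reflected ray, so θ_t = 90° − θ_B = 39.77°.

θ_t ≈ 39.77°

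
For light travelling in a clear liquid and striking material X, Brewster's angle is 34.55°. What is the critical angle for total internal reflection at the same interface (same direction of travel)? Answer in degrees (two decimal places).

tan θ_B = n₂/n₁ = tan 34.55° = 0.6886.
Total internal reflection: sin θ_c = n₂/n₁ = 0.6886.
θ_c = arcsin(0.6886) = 43.52°.

θ_c ≈ 43.52°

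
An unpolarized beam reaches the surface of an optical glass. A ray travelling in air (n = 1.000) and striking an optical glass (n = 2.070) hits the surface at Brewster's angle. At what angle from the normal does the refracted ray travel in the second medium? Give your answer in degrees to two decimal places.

θ_t ≈ 25.78°

θ_B = arctan(n₂/n₁) = arctan(2.070/1.000) = 64.22°.
Since θ_B + θ_t = 90° at Brewster incidence, θ_t = 90° − 64.22° = 25.78°.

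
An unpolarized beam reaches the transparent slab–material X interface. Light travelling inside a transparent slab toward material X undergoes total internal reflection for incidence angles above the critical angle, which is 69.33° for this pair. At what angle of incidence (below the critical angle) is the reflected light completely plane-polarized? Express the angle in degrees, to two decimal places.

n₂/n₁ = sin θ_c = sin 69.33° = 0.9356.
tan θ_B equals the same ratio, so θ_B = arctan(0.9356) = 43.10°.

θ_B ≈ 43.10°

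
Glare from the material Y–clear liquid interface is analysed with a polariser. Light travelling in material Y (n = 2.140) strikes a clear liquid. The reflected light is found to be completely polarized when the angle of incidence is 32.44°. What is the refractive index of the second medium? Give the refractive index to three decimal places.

At the polarizing angle, tan θ_B = n₂/n₁ with n₁ on the incident side (material Y) and n₂ on the transmitted side (a clear liquid).
n₂ = n₁ tan θ_B = 2.140 × tan 32.44° = 1.360.

n ≈ 1.360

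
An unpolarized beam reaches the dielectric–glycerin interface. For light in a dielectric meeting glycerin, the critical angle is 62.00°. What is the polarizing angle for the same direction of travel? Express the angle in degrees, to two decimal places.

At the critical angle sin θ_c = n₂/n₁, giving n₂/n₁ = sin 62.00° = 0.8829.
Then tan θ_B = n₂/n₁ = 0.8829, so θ_B = arctan 0.8829 = 41.44°.

θ_B ≈ 41.44°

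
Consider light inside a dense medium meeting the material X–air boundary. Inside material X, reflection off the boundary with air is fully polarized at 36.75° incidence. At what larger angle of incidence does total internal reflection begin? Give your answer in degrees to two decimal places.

tan θ_B = n₂/n₁ = tan 36.75° = 0.7467.
Total internal reflection: sin θ_c = n₂/n₁ = 0.7467.
θ_c = arcsin(0.7467) = 48.31°.

θ_c ≈ 48.31°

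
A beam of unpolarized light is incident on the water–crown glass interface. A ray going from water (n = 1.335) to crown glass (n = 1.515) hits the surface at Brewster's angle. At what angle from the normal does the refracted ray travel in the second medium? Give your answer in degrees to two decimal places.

θ_t ≈ 41.39°

tan θ_B = n₂/n₁ = 1.515/1.335 = 1.1348, so θ_B = 48.61°.
The refracted ray is perpendicular to the reflected ray, so θ_t = 90° − θ_B = 41.39°.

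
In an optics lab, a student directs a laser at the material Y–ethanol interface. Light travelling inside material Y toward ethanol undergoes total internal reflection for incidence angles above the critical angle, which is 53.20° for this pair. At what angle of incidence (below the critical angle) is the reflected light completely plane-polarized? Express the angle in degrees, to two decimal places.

θ_B ≈ 38.69°

n₂/n₁ = sin θ_c = sin 53.20° = 0.8007.
tan θ_B equals the same ratio, so θ_B = arctan(0.8007) = 38.69°.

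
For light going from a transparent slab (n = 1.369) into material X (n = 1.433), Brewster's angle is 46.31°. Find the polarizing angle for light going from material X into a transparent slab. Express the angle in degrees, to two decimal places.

tan θ_B' = n₁/n₂ = 1/tan θ_B, so θ_B' = 90° − θ_B.
θ_B' = 90° − 46.31° = 43.69°.

θ_B' ≈ 43.69°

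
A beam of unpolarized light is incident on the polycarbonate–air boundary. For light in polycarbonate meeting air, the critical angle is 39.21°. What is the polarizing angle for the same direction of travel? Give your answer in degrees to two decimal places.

At the critical angle sin θ_c = n₂/n₁, giving n₂/n₁ = sin 39.21° = 0.6322.
Then tan θ_B = n₂/n₁ = 0.6322, so θ_B = arctan 0.6322 = 32.30°.

θ_B ≈ 32.30°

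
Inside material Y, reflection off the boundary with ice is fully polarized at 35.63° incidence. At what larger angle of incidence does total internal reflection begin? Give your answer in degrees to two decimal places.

tan θ_B = n₂/n₁ = tan 35.63° = 0.7167.
Total internal reflection: sin θ_c = n₂/n₁ = 0.7167.
θ_c = arcsin(0.7167) = 45.78°.

θ_c ≈ 45.78°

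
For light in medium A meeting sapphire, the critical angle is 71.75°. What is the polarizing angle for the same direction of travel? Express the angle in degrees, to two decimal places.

θ_B ≈ 43.52°

At the critical angle sin θ_c = n₂/n₁, giving n₂/n₁ = sin 71.75° = 0.9497.
Then tan θ_B = n₂/n₁ = 0.9497, so θ_B = arctan 0.9497 = 43.52°.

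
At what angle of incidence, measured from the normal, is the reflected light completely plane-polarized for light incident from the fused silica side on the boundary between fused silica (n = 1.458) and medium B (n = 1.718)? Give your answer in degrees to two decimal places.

θ_B ≈ 49.68°

Brewster's condition: tan θ_B = n₂/n₁ = 1.718/1.458 = 1.1783. Taking the arctangent, θ_B = 49.68°.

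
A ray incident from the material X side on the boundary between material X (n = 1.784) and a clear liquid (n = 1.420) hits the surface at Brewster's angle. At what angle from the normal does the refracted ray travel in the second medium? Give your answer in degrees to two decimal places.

θ_B = arctan(n₂/n₁) = arctan(1.420/1.784) = 38.52°.
Since θ_B + θ_t = 90° at Brewster incidence, θ_t = 90° − 38.52° = 51.48°.

θ_t ≈ 51.48°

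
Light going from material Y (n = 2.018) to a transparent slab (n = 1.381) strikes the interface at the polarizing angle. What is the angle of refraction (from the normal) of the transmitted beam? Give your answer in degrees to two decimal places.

θ_t ≈ 55.61°

First find Brewster's angle: tan θ_B = 1.381/2.018 = 0.6843, giving θ_B = 34.39°.
The refracted ray is perpendicular to the reflected ray, so θ_t = 90° − θ_B = 55.61°.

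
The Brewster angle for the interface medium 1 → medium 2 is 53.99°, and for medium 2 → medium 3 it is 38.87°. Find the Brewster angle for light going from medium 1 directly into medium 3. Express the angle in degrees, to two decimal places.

θ_B ≈ 47.96°

tan θ_B(1→2) = n₂/n₁ = tan 53.99° = 1.3759.
tan θ_B(2→3) = n₃/n₂ = tan 38.87° = 0.8060.
So n₃/n₁ = (n₂/n₁)(n₃/n₂) = 1.3759 × 0.8060 = 1.1090.
θ_B(1→3) = arctan(1.1090) = 47.96°.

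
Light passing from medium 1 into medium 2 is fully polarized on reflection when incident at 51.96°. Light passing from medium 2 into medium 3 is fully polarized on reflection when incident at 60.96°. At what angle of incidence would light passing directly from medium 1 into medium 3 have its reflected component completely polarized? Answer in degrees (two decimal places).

θ_B ≈ 66.52°

Each Brewster angle gives a ratio: n₂/n₁ = tan 51.96° = 1.2781, n₃/n₂ = tan 60.96° = 1.8011.
n₃/n₁ = 2.3020. Then tan θ_B(1→3) = n₃/n₁, so θ_B(1→3) = arctan(2.3020) = 66.52°.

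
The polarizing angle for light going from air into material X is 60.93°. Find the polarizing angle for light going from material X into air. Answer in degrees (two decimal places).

θ_B' ≈ 29.07°

Reversing the direction swaps n₁ and n₂, so tan θ_B' = 1/tan θ_B and θ_B' = 90° − θ_B.
Hence θ_B' = 90° − 60.93° = 29.07°.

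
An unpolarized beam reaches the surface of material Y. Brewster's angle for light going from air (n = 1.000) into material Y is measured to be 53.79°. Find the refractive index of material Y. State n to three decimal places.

n ≈ 1.366

Full polarization of the reflected beam means tan θ_B = n₂/n₁, where n₁ is the incident medium (air).
n₂ = n₁ tan θ_B = 1.000 × tan 53.79° = 1.366.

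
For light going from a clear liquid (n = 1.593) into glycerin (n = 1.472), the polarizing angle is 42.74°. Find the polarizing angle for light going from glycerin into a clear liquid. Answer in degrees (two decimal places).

Reversing the direction swaps n₁ and n₂, so tan θ_B' = 1/tan θ_B and θ_B' = 90° − θ_B.
Hence θ_B' = 90° − 42.74° = 47.26°.

θ_B' ≈ 47.26°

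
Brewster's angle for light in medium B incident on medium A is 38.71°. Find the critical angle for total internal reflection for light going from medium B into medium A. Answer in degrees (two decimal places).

n₂/n₁ = tan 38.71° = 0.8014; the critical angle satisfies sin θ_c = n₂/n₁.
θ_c = arcsin(0.8014) = 53.27°.

θ_c ≈ 53.27°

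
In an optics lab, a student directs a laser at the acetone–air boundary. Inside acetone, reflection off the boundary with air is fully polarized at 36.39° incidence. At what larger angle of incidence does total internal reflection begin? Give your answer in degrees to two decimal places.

θ_c ≈ 47.48°

tan θ_B = n₂/n₁ = tan 36.39° = 0.7370.
Total internal reflection: sin θ_c = n₂/n₁ = 0.7370.
θ_c = arcsin(0.7370) = 47.48°.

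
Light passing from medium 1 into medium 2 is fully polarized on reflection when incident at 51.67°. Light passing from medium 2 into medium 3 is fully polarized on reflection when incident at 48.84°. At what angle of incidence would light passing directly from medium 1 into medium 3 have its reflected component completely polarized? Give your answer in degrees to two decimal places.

θ_B ≈ 55.35°

tan θ_B(1→2) = n₂/n₁ = tan 51.67° = 1.2649.
tan θ_B(2→3) = n₃/n₂ = tan 48.84° = 1.1439.
n₃/n₁ = 1.4469. Then tan θ_B(1→3) = n₃/n₁, so θ_B(1→3) = arctan(1.4469) = 55.35°.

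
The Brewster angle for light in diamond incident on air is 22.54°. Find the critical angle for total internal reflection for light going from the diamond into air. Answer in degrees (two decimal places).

θ_c ≈ 24.52°

tan θ_B = n₂/n₁ = tan 22.54° = 0.4150.
Total internal reflection: sin θ_c = n₂/n₁ = 0.4150.
θ_c = arcsin(0.4150) = 24.52°.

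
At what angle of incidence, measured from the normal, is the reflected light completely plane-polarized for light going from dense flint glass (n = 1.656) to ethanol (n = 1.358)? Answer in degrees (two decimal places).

θ_B ≈ 39.35°

The reflected p-component vanishes when tan θ_B = n₂/n₁.
Here n₂/n₁ = 1.358/1.656 = 0.8200, and Brewster's law gives tan θ_B = n₂/n₁. Taking the arctangent, θ_B = 39.35°.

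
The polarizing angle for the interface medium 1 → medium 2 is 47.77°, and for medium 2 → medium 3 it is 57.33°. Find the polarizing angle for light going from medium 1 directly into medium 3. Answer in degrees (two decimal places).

θ_B ≈ 59.80°

Each Brewster angle gives a ratio: n₂/n₁ = tan 47.77° = 1.1017, n₃/n₂ = tan 57.33° = 1.5595.
n₃/n₁ = 1.7180. Then tan θ_B(1→3) = n₃/n₁, so θ_B(1→3) = arctan(1.7180) = 59.80°.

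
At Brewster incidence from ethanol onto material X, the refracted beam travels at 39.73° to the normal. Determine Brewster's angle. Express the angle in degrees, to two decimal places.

θ_B ≈ 50.27°

Brewster's condition makes the reflected and refracted beams perpendicular: θ_B + θ_t = 90°.
So θ_B = 90° − θ_t = 90° − 39.73° = 50.27°.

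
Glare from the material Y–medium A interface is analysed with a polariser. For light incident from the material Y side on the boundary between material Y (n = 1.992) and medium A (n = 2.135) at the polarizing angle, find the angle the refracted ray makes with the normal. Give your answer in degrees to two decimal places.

θ_t ≈ 43.02°

First find Brewster's angle: tan θ_B = 2.135/1.992 = 1.0718, giving θ_B = 46.98°.
At Brewster's angle the reflected and refracted rays are perpendicular, so θ_t = 90° − θ_B = 90° − 46.98° = 43.02°.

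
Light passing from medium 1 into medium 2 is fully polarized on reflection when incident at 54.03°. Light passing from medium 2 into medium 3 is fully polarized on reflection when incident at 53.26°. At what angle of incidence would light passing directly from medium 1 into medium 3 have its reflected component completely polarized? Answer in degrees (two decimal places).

n₂/n₁ = tan 54.03° = 1.3779 and n₃/n₂ = tan 53.26° = 1.3397.
Multiplying, n₃/n₁ = 1.3779 × 1.3397 = 1.8459, and θ_B(1→3) = arctan 1.8459 = 61.55°.

θ_B ≈ 61.55°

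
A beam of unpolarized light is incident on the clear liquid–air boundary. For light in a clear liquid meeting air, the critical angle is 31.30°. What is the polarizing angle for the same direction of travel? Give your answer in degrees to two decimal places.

sin θ_c = n₂/n₁, so n₂/n₁ = sin 31.30° = 0.5195.
Brewster: tan θ_B = n₂/n₁ = 0.5195.
θ_B = arctan(0.5195) = 27.45°.

θ_B ≈ 27.45°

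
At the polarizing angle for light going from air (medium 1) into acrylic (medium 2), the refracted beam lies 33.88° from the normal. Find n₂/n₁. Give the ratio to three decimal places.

At Brewster incidence θ_B = 90° − θ_t = 90° − 33.88° = 56.12°.
Then n₂/n₁ = tan θ_B = tan 56.12° = 1.489.

n₂/n₁ ≈ 1.489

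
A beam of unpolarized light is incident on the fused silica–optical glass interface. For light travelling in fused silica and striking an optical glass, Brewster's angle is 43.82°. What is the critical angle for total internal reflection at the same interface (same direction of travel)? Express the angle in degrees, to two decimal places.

n₂/n₁ = tan 43.82° = 0.9596; the critical angle satisfies sin θ_c = n₂/n₁.
θ_c = arcsin(0.9596) = 73.67°.

θ_c ≈ 73.67°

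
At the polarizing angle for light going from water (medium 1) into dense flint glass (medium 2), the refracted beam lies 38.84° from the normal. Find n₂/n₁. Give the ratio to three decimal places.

At Brewster incidence θ_B = 90° − θ_t = 90° − 38.84° = 51.16°.
tan θ_B = n₂/n₁, so n₂/n₁ = tan 51.16° = 1.242.

n₂/n₁ ≈ 1.242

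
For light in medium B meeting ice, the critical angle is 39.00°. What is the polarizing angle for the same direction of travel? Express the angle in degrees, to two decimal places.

θ_B ≈ 32.18°

sin θ_c = n₂/n₁, so n₂/n₁ = sin 39.00° = 0.6293.
Brewster: tan θ_B = n₂/n₁ = 0.6293.
θ_B = arctan(0.6293) = 32.18°.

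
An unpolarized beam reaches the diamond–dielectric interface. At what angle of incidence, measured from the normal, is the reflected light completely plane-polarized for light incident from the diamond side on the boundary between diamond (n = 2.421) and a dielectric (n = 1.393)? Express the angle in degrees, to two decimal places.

θ_B ≈ 29.92°

Here n₂/n₁ = 1.393/2.421 = 0.5754, and Brewster's law gives tan θ_B = n₂/n₁. Taking the arctangent, θ_B = 29.92°.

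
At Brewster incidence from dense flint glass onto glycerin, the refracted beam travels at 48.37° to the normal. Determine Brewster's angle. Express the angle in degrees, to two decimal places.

Since the reflected and refracted rays are at right angles at the polarizing angle, θ_B + θ_t = 90°.
θ_B = 90° − 48.37° = 41.63°.

θ_B ≈ 41.63°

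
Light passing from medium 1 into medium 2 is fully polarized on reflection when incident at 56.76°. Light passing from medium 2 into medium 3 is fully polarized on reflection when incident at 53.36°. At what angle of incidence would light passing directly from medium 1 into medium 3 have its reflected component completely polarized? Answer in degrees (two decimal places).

θ_B ≈ 64.01°

tan θ_B(1→2) = n₂/n₁ = tan 56.76° = 1.5258.
tan θ_B(2→3) = n₃/n₂ = tan 53.36° = 1.3445.
So n₃/n₁ = (n₂/n₁)(n₃/n₂) = 1.5258 × 1.3445 = 2.0515.
θ_B(1→3) = arctan(2.0515) = 64.01°.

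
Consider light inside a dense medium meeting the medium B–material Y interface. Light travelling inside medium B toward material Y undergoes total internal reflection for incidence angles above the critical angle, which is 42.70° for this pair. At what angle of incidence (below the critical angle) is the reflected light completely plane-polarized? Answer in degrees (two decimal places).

n₂/n₁ = sin θ_c = sin 42.70° = 0.6782.
tan θ_B equals the same ratio, so θ_B = arctan(0.6782) = 34.14°.

θ_B ≈ 34.14°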